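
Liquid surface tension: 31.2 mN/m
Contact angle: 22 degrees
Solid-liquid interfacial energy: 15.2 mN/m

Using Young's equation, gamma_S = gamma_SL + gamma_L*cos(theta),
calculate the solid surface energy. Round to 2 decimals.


gamma_S = 15.2 + 31.2 * cos(22)
= 44.13 mN/m

44.13


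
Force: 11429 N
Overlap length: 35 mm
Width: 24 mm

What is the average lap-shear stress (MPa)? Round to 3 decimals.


Average shear stress = F / (overlap * width)
= 11429 / (35 * 24)
= 13.606 MPa

13.606


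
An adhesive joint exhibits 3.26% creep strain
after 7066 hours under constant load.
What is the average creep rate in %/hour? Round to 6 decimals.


Creep rate = strain / time
= 3.26 / 7066
= 0.000461 %/h

0.000461


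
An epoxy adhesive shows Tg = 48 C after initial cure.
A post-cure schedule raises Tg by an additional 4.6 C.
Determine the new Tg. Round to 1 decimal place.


New Tg = 48 + 4.6
= 52.6 C

52.6


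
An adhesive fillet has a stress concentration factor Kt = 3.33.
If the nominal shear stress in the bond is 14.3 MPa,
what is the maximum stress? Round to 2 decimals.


Max stress = 14.3 * 3.33 = 47.62 MPa

47.62


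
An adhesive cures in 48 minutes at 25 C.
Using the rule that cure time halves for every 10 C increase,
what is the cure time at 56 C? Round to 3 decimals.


Factor = 2^((56 - 25) / 10) = 8.5742
Cure time = 48 / 8.5742
= 5.598 minutes

5.598


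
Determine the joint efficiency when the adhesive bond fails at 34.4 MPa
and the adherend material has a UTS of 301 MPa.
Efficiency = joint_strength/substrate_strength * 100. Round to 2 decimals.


Joint efficiency = 34.4 / 301 * 100
= 11.43%

11.43


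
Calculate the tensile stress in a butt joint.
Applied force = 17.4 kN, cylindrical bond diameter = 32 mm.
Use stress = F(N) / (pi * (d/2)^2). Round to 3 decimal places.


A = pi * 16.0^2 = 804.2477 mm^2
sigma = 17400.0 / 804.2477 = 21.635 MPa

21.635


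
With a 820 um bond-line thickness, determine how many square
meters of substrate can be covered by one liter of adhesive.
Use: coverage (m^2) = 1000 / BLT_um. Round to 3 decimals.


Coverage = 1000 / 820 = 1.220 m^2

1.220


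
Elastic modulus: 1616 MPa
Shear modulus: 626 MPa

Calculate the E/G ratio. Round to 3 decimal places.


E / G = 1616 / 626 = 2.581

2.581


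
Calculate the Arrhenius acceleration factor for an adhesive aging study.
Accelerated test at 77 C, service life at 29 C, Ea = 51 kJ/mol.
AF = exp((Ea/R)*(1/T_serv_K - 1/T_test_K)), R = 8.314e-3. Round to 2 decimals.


T_test = 350.15 K, T_serv = 302.15 K
Ea/R = 51 / 0.008314 = 6134.23
AF = exp(6134.23 * (1/302.15 - 1/350.15))
= 16.17

16.17


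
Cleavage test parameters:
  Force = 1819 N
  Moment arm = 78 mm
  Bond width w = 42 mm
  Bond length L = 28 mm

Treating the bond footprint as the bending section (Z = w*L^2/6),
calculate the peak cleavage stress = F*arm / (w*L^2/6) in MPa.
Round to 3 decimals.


M = 1819 * 78 = 141882 N*mm
Z = 42 * 28^2 / 6 = 32928 / 6 mm^3
sigma = M / Z = 6 * 141882 / 32928 = 851292 / 32928
= 25.853 MPa

25.853


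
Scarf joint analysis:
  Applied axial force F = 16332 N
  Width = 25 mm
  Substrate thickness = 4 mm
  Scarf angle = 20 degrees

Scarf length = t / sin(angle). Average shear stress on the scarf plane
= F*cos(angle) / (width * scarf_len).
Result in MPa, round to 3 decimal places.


Scarf length = 4 / sin(20 deg) = 11.6952 mm
cos(20 deg) = 0.939693
Shear = 16332 * 0.939693 / (25 * 11.6952)
= 52.490 MPa

52.490


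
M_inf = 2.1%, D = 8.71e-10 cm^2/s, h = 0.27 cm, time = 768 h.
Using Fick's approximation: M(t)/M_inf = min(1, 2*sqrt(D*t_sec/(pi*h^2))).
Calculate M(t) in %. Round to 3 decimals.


t = 2764800 s
ratio = min(1, 2*sqrt(8.71e-10*2764800/(pi*0.0729)))
= 0.205084
M(t) = 2.1 * 0.205084 = 0.431%

0.431


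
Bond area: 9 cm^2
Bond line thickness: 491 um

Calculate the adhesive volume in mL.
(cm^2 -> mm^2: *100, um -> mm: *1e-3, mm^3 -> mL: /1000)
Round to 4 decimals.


V = 9*100 * 491*1e-3 / 1000
= 0.4419 mL

0.4419


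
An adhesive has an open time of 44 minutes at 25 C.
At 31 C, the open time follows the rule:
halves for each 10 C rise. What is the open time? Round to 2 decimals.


Factor = 2^((31-25)/10) = 1.5157
Open time = 44 / 1.5157 = 29.03 min

29.03


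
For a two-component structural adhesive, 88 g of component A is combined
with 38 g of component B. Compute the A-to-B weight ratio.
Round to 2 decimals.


Weight ratio A:B = 88 / 38
= 2.32

2.32


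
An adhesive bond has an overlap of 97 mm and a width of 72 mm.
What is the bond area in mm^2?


Bond area = overlap * width
= 97 * 72
= 6984 mm^2

6984


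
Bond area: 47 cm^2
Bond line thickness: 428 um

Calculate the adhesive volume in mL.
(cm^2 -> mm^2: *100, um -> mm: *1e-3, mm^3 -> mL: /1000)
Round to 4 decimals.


V = 47*100 * 428*1e-3 / 1000
= 2.0116 mL

2.0116


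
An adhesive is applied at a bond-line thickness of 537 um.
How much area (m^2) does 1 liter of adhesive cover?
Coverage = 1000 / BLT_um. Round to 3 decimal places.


Coverage = 1000 / 537 = 1.862 m^2

1.862


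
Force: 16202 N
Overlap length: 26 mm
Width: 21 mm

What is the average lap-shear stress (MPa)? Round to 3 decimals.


Average shear stress = F / (overlap * width)
= 16202 / (26 * 21)
= 29.674 MPa

29.674


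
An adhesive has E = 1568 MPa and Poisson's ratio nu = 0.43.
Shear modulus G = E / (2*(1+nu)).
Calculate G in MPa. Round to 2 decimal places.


G = 1568 / (2*(1+0.43))
= 1568 / 2.86
= 548.25 MPa

548.25


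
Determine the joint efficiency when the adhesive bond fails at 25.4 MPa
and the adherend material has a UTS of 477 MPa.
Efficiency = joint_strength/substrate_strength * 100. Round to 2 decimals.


Joint efficiency = 25.4 / 477 * 100
= 5.32%

5.32


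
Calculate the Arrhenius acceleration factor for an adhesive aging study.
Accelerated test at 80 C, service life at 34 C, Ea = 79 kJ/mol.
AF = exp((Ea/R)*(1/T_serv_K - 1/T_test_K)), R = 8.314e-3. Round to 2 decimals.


T_test = 353.15 K, T_serv = 307.15 K
Ea/R = 79 / 0.008314 = 9502.04
AF = exp(9502.04 * (1/307.15 - 1/353.15))
= 56.24

56.24


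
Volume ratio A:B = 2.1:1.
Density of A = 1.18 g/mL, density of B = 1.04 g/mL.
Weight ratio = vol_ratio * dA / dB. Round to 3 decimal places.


Wt ratio = 2.1 * 1.18 / 1.04
= 2.383

2.383


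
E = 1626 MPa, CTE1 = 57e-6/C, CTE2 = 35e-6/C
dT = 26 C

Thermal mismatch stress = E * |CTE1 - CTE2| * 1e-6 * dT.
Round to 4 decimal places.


= 1626 * 22e-6 * 26
= 0.9301 MPa

0.9301


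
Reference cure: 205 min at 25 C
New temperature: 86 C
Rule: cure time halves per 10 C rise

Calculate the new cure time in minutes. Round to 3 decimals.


factor = 2^((86-25)/10) = 68.5935
t_new = 205 / 68.5935 = 2.989 min

2.989


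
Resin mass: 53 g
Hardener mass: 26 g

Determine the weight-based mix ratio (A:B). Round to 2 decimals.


Ratio = 53 / 26 = 2.04

2.04


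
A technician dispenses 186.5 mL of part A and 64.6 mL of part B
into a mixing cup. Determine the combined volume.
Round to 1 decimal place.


Combined volume = 186.5 + 64.6
= 251.1 mL

251.1


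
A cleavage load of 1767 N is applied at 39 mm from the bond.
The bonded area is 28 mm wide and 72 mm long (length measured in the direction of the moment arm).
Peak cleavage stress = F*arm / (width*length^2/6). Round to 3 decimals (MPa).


Moment = 1767 * 39 = 68913 N*mm
Section modulus = 28 * 5184 / 6 = 145152 / 6 mm^3
Stress = 68913 / (145152 / 6) = 413478 / 145152
= 2.849 MPa

2.849


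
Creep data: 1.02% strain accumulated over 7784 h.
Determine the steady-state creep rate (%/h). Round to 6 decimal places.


Rate = 1.02 / 7784 = 0.000131 %/h

0.000131


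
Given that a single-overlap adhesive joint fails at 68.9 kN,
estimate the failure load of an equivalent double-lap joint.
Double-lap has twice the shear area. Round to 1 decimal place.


Double-lap factor = 2
Expected load = 68.9 * 2 = 137.8 kN

137.8


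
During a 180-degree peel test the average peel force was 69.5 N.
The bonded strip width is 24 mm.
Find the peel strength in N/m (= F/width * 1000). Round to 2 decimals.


Peel strength = F/width * 1000
= 69.5 / 24 * 1000
= 2895.83 N/m

2895.83


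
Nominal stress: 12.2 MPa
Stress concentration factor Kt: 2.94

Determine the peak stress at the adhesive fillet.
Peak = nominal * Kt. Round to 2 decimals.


Peak stress = 12.2 * 2.94
= 35.87 MPa

35.87


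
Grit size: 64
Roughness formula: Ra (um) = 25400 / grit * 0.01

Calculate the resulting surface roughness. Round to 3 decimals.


Ra = 25400 / 64 * 0.01
= 3.969 um

3.969


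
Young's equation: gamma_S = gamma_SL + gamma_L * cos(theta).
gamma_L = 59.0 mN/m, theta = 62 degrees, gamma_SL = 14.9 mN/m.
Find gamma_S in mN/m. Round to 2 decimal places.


cos(62 deg) = 0.469472
gamma_S = 14.9 + 59.0 * 0.469472
= 42.60 mN/m

42.60


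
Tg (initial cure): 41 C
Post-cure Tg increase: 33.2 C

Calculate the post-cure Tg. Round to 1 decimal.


Post-cure Tg = 41 + 33.2 = 74.2 C

74.2


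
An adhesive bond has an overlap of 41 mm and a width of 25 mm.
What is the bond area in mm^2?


Bond area = overlap * width
= 41 * 25
= 1025 mm^2

1025


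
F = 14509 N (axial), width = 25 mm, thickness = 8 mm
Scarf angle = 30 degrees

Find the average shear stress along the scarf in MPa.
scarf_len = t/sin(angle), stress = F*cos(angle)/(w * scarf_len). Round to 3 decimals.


scarf_len = 8/sin(30 deg) = 16.0000
cos(30 deg) = 0.866025
stress = 14509*0.866025/(25*16.0000) = 31.413 MPa

31.413


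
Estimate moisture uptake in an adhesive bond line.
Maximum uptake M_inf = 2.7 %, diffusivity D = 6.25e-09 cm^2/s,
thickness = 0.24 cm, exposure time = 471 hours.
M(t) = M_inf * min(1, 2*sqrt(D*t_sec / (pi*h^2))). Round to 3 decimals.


Convert time: 471 h = 1695600 s
ratio = min(1, 2*sqrt(6.25e-09*1695600/(pi*0.24^2)))
= 0.484000
M(t) = 2.7 * 0.484000 = 1.307%

1.307


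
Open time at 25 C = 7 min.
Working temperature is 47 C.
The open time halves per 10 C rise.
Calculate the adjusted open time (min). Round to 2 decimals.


factor = 2^((47 - 25) / 10) = 4.5948
ot = 7 / 4.5948 = 1.52 min

1.52


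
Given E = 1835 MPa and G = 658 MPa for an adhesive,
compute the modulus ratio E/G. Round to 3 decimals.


E/G ratio = 1835 / 658 = 2.789

2.789


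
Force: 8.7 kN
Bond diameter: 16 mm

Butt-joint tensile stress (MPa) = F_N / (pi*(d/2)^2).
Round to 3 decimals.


F_N = 8.7 * 1000 = 8700.0 N
A = pi*(8.0)^2 = 201.0619 mm^2
stress = 8700.0 / 201.0619 = 43.270 MPa

43.270


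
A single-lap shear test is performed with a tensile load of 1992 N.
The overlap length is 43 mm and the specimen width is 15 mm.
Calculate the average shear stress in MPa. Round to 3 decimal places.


Shear stress = F / (overlap * width)
= 1992 / (43 * 15)
= 1992 / 645
= 3.088 MPa

3.088


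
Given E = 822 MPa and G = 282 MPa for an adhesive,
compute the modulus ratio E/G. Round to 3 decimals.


E/G ratio = 822 / 282 = 2.915

2.915


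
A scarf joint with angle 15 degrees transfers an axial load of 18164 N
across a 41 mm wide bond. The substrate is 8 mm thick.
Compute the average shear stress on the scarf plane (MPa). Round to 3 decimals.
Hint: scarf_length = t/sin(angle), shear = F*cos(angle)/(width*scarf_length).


scarf_length = 8 / sin(15 deg) = 30.9096 mm
cos(15 deg) = 0.965926
shear stress = 18164 * 0.965926 / (41 * 30.9096)
= 13.845 MPa

13.845


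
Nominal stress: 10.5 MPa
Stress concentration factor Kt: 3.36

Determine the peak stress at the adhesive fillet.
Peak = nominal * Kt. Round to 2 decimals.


Peak stress = 10.5 * 3.36
= 35.28 MPa

35.28


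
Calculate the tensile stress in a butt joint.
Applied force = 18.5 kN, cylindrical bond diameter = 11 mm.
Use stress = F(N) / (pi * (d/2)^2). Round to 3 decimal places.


A = pi * 5.5^2 = 95.0332 mm^2
sigma = 18500.0 / 95.0332 = 194.669 MPa

194.669


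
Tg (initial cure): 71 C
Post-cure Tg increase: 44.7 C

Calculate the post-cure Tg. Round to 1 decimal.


Post-cure Tg = 71 + 44.7 = 115.7 C

115.7


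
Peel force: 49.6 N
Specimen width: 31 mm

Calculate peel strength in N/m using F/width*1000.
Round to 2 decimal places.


Peel strength = 49.6 / 31 * 1000 = 1600.00 N/m

1600.00


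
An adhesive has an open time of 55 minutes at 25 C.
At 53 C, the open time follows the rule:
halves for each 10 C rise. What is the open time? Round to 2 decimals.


Factor = 2^((53-25)/10) = 6.9644
Open time = 55 / 6.9644 = 7.90 min

7.90


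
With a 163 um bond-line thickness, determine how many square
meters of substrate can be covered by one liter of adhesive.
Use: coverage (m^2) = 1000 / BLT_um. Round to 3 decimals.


Coverage = 1000 / 163 = 6.135 m^2

6.135


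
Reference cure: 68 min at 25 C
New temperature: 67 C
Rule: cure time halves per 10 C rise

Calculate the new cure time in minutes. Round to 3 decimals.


factor = 2^((67-25)/10) = 18.3792
t_new = 68 / 18.3792 = 3.700 min

3.700


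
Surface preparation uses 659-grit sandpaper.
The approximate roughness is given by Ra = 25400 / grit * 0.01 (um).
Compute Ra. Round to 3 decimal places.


Ra = 25400 / 659 * 0.01
= 254 / 659
= 0.385 um

0.385


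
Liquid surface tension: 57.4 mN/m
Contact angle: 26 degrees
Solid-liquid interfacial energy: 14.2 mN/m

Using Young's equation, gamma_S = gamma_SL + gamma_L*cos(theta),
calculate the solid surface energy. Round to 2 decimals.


gamma_S = 14.2 + 57.4 * cos(26)
= 65.79 mN/m

65.79


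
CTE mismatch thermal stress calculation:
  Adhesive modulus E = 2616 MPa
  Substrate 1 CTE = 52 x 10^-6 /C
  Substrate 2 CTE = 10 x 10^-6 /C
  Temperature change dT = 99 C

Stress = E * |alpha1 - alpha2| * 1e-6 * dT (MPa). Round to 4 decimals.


delta_alpha = |52 - 10| = 42 x 10^-6/C
Stress = 2616 * 42e-6 * 99
= 10.8773 MPa

10.8773


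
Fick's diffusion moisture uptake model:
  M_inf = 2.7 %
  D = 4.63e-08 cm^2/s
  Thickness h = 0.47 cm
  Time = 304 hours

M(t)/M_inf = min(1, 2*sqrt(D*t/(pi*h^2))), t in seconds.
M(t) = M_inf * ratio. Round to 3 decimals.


t_sec = 304 * 3600 = 1094400
ratio = 2*sqrt(4.63e-08*1094400/(pi*0.47^2))
= min(1, 0.540425)
= 0.540425
M(t) = 2.7 * 0.540425 = 1.459 %

1.459


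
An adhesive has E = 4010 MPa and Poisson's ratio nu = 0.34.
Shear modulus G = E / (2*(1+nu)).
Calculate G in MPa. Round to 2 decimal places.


G = 4010 / (2*(1+0.34))
= 4010 / 2.68
= 1496.27 MPa

1496.27


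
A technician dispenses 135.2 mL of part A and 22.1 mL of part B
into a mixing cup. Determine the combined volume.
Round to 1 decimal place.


Combined volume = 135.2 + 22.1
= 157.3 mL

157.3


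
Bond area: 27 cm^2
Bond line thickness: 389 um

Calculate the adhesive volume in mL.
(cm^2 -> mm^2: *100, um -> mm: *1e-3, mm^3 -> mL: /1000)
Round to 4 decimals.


V = 27*100 * 389*1e-3 / 1000
= 1.0503 mL

1.0503


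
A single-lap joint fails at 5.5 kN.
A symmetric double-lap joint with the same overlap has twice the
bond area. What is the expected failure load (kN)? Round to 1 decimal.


Double-lap load = 2 * 5.5 = 11.0 kN

11.0


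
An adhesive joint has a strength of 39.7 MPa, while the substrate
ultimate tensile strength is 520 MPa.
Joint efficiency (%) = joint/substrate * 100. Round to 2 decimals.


Efficiency = 39.7 / 520 * 100
= 7.63%

7.63


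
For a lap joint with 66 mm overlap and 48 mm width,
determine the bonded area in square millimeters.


Area = 66 * 48 = 3168 mm^2

3168


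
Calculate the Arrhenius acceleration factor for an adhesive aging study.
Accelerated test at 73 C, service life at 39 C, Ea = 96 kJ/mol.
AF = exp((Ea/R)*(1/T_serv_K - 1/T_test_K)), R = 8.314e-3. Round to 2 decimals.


T_test = 346.15 K, T_serv = 312.15 K
Ea/R = 96 / 0.008314 = 11546.79
AF = exp(11546.79 * (1/312.15 - 1/346.15))
= 37.84

37.84


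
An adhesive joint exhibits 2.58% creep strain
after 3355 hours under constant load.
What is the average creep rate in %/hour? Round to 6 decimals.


Creep rate = strain / time
= 2.58 / 3355
= 0.000769 %/h

0.000769


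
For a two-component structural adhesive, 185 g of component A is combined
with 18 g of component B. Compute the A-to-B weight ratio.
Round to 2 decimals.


Weight ratio A:B = 185 / 18
= 10.28

10.28


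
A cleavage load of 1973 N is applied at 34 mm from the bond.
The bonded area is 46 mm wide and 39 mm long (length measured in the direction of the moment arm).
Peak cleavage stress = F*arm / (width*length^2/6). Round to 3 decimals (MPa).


Moment = 1973 * 34 = 67082 N*mm
Section modulus = 46 * 1521 / 6 = 69966 / 6 mm^3
Stress = 67082 / (69966 / 6) = 402492 / 69966
= 5.753 MPa

5.753


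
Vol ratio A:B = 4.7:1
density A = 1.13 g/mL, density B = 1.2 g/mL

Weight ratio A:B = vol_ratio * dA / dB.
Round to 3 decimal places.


Weight ratio = 4.7 * 1.13 / 1.2
= 4.426

4.426


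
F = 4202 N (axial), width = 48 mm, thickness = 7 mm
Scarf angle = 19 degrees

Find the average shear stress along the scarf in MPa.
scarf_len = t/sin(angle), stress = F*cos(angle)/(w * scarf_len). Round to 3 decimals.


scarf_len = 7/sin(19 deg) = 21.5009
cos(19 deg) = 0.945519
stress = 4202*0.945519/(48*21.5009) = 3.850 MPa

3.850


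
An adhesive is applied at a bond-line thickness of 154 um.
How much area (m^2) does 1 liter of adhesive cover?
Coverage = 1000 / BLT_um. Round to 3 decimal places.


Coverage = 1000 / 154 = 6.494 m^2

6.494


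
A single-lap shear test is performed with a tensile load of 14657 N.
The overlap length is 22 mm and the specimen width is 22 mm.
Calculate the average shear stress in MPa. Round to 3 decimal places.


Shear stress = F / (overlap * width)
= 14657 / (22 * 22)
= 14657 / 484
= 30.283 MPa

30.283


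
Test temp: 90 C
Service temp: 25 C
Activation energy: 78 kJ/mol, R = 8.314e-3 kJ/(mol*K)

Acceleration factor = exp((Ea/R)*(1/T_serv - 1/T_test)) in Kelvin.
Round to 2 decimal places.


AF = exp((78/0.008314)*(1/298.15 - 1/363.15))
= 279.27

279.27


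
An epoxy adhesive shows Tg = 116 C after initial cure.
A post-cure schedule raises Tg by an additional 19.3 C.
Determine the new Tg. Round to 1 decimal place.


New Tg = 116 + 19.3
= 135.3 C

135.3


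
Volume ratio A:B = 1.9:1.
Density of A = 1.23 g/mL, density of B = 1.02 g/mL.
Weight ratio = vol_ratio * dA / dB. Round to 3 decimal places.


Wt ratio = 1.9 * 1.23 / 1.02
= 2.291

2.291


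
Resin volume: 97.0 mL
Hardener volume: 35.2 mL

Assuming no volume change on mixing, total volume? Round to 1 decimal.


V_total = 97.0 + 35.2 = 132.2 mL

132.2


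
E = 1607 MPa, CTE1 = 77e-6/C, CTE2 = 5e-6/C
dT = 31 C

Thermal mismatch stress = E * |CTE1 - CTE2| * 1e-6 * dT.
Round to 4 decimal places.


= 1607 * 72e-6 * 31
= 3.5868 MPa

3.5868


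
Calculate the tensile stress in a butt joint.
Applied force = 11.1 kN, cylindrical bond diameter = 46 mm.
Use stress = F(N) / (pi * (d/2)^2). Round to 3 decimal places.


A = pi * 23.0^2 = 1661.9025 mm^2
sigma = 11100.0 / 1661.9025 = 6.679 MPa

6.679


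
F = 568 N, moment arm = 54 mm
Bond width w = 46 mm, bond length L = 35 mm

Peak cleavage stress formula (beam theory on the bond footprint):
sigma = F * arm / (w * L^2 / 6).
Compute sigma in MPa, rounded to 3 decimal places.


sigma = (568 * 54) / (46 * 1225 / 6)
= 30672 * 6 / 56350
= 184032 / 56350
= 3.266 MPa

3.266


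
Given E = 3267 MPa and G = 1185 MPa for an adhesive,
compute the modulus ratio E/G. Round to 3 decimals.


E/G ratio = 3267 / 1185 = 2.757

2.757


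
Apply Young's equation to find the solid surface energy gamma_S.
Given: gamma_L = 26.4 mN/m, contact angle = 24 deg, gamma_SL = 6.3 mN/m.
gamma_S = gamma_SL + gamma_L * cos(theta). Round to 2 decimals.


theta_rad = 24 * pi/180 = 0.418879
gamma_S = 6.3 + 26.4 * cos(0.418879)
= 30.42 mN/m

30.42


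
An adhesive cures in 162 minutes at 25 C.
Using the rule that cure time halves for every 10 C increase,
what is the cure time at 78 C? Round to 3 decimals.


Factor = 2^((78 - 25) / 10) = 39.3966
Cure time = 162 / 39.3966
= 4.112 minutes

4.112


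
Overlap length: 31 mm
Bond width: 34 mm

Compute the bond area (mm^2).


Bond area = 31 * 34 = 1054 mm^2

1054


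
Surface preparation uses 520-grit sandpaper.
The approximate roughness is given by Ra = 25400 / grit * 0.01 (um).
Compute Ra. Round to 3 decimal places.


Ra = 25400 / 520 * 0.01
= 254 / 520
= 0.488 um

0.488


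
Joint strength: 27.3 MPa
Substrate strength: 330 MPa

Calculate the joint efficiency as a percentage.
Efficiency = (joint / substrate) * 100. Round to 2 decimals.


Efficiency = (27.3 / 330) * 100 = 8.27%

8.27


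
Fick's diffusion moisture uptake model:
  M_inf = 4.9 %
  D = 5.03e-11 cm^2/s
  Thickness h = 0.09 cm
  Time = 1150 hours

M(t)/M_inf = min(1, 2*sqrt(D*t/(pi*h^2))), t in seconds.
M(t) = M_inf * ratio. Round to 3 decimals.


t_sec = 1150 * 3600 = 4140000
ratio = 2*sqrt(5.03e-11*4140000/(pi*0.09^2))
= min(1, 0.180924)
= 0.180924
M(t) = 4.9 * 0.180924 = 0.887 %

0.887


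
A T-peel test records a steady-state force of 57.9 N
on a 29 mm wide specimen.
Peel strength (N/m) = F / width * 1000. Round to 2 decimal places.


Peel strength = 57.9 / 29 * 1000
= 1996.55 N/m

1996.55


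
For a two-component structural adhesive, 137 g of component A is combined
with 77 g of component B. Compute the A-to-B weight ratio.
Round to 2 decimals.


Weight ratio A:B = 137 / 77
= 1.78

1.78


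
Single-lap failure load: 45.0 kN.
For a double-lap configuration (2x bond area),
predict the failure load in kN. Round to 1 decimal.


Failure load = 45.0 * 2 = 90.0 kN

90.0


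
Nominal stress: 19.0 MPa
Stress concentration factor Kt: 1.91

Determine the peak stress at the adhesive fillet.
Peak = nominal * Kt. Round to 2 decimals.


Peak stress = 19.0 * 1.91
= 36.29 MPa

36.29


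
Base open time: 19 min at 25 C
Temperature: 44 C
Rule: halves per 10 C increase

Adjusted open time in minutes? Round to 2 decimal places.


Acceleration = 2^((44-25)/10) = 3.7321
Open time = 19 / 3.7321 = 5.09 min

5.09


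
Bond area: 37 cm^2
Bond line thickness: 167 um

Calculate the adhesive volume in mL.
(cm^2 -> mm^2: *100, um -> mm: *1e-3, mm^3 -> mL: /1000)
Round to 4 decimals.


V = 37*100 * 167*1e-3 / 1000
= 0.6179 mL

0.6179


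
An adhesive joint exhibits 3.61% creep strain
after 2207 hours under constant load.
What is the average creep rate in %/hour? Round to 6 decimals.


Creep rate = strain / time
= 3.61 / 2207
= 0.001636 %/h

0.001636


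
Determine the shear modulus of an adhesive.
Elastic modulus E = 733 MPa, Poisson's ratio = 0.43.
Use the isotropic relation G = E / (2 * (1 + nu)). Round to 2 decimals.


G = 733 / (2*(1+0.43)) = 733 / 2.86
= 256.29 MPa

256.29


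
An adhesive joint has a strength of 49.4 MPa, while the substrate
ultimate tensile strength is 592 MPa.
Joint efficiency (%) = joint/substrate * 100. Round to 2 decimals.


Efficiency = 49.4 / 592 * 100
= 8.34%

8.34


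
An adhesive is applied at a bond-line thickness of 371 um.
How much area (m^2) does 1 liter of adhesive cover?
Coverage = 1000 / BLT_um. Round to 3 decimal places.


Coverage = 1000 / 371 = 2.695 m^2

2.695


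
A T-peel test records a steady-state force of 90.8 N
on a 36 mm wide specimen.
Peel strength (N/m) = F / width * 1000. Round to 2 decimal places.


Peel strength = 90.8 / 36 * 1000
= 2522.22 N/m

2522.22


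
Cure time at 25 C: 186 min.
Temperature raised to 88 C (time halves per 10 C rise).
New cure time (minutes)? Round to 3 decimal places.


Acceleration factor = 2^(63/10) = 78.7932
New time = 186 / 78.7932 = 2.361 min

2.361


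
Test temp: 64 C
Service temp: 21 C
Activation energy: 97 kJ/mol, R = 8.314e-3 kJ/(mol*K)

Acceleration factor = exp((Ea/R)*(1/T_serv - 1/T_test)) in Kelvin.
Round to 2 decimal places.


AF = exp((97/0.008314)*(1/294.15 - 1/337.15))
= 157.38

157.38


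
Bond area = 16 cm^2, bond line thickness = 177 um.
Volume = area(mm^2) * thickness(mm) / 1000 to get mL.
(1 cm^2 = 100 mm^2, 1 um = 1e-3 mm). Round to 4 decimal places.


area_mm2 = 16 * 100 = 1600
blt_mm = 177 * 1e-3 = 0.177
vol_mm3 = 1600 * 0.177 = 283.2
vol_mL = 283.2 / 1000 = 0.2832 mL

0.2832


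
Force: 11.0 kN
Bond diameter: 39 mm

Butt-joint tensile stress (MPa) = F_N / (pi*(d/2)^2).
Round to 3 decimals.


F_N = 11.0 * 1000 = 11000.0 N
A = pi*(19.5)^2 = 1194.5906 mm^2
stress = 11000.0 / 1194.5906 = 9.208 MPa

9.208


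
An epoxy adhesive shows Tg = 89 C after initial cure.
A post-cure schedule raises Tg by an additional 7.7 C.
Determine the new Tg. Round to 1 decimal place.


New Tg = 89 + 7.7
= 96.7 C

96.7


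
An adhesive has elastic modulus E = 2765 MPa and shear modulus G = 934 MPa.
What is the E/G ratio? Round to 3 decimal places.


E/G = 2765 / 934 = 2.960

2.960


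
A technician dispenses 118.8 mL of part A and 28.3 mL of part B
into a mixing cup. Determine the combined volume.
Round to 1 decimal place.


Combined volume = 118.8 + 28.3
= 147.1 mL

147.1


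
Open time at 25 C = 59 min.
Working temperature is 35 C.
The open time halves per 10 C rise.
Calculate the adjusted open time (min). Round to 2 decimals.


factor = 2^((35 - 25) / 10) = 2.0000
ot = 59 / 2.0000 = 29.50 min

29.50


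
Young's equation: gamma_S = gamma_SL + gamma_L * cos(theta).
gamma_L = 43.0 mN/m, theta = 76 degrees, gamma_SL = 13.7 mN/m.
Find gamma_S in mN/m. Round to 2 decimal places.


cos(76 deg) = 0.241922
gamma_S = 13.7 + 43.0 * 0.241922
= 24.10 mN/m

24.10


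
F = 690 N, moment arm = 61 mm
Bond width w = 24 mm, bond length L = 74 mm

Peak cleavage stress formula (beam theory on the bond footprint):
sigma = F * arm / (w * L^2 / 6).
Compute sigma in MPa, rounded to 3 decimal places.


sigma = (690 * 61) / (24 * 5476 / 6)
= 42090 * 6 / 131424
= 252540 / 131424
= 1.922 MPa

1.922


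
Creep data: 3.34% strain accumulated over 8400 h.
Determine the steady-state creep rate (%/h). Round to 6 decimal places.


Rate = 3.34 / 8400 = 0.000398 %/h

0.000398


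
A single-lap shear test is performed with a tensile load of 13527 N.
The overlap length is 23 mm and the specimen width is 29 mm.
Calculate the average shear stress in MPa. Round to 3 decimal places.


Shear stress = F / (overlap * width)
= 13527 / (23 * 29)
= 13527 / 667
= 20.280 MPa

20.280


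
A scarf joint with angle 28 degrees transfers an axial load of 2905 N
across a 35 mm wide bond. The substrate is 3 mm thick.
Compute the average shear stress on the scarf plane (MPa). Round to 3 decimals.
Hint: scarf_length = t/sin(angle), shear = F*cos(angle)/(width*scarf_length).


scarf_length = 3 / sin(28 deg) = 6.3902 mm
cos(28 deg) = 0.882948
shear stress = 2905 * 0.882948 / (35 * 6.3902)
= 11.468 MPa

11.468


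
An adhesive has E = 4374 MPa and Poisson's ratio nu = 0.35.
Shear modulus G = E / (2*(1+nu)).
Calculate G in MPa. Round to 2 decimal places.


G = 4374 / (2*(1+0.35))
= 4374 / 2.70
= 1620.00 MPa

1620.00


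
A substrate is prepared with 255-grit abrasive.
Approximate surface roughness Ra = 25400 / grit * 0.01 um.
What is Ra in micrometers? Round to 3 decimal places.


Ra = 25400 / 255 * 0.01 = 0.996 um

0.996


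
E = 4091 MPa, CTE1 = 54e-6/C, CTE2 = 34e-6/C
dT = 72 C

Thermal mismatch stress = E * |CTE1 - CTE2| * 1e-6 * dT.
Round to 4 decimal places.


= 4091 * 20e-6 * 72
= 5.8910 MPa

5.8910


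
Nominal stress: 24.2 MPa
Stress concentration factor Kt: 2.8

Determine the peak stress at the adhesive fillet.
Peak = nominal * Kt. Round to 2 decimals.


Peak stress = 24.2 * 2.8
= 67.76 MPa

67.76


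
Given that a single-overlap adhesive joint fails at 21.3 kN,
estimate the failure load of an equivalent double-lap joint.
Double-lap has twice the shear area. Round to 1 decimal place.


Double-lap factor = 2
Expected load = 21.3 * 2 = 42.6 kN

42.6


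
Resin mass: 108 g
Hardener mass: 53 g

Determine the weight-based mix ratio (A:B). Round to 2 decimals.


Ratio = 108 / 53 = 2.04

2.04


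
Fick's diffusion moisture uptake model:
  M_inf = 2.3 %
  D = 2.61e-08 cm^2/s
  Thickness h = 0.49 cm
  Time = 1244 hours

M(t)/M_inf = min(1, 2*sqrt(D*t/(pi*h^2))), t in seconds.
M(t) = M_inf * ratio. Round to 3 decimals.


t_sec = 1244 * 3600 = 4478400
ratio = 2*sqrt(2.61e-08*4478400/(pi*0.49^2))
= min(1, 0.787301)
= 0.787301
M(t) = 2.3 * 0.787301 = 1.811 %

1.811


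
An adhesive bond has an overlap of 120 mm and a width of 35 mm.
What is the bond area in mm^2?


Bond area = overlap * width
= 120 * 35
= 4200 mm^2

4200


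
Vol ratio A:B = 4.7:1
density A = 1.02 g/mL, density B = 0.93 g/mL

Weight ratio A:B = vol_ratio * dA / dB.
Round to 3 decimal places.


Weight ratio = 4.7 * 1.02 / 0.93
= 5.155

5.155


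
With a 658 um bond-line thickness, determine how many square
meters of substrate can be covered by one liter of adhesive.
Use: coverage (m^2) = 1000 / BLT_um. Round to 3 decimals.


Coverage = 1000 / 658 = 1.520 m^2

1.520


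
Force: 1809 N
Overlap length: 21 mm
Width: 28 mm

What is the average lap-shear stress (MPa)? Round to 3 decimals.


Average shear stress = F / (overlap * width)
= 1809 / (21 * 28)
= 3.077 MPa

3.077


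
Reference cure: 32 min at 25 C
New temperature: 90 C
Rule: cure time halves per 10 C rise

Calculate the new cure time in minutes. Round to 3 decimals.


factor = 2^((90-25)/10) = 90.5097
t_new = 32 / 90.5097 = 0.354 min

0.354


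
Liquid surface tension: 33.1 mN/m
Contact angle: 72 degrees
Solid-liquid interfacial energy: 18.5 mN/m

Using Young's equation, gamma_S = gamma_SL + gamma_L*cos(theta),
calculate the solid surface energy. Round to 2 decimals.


gamma_S = 18.5 + 33.1 * cos(72)
= 28.73 mN/m

28.73


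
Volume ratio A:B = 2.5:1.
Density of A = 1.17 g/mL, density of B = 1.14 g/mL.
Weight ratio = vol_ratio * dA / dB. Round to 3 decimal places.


Wt ratio = 2.5 * 1.17 / 1.14
= 2.566

2.566


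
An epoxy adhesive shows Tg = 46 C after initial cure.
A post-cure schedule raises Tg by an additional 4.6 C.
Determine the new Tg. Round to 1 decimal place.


New Tg = 46 + 4.6
= 50.6 C

50.6


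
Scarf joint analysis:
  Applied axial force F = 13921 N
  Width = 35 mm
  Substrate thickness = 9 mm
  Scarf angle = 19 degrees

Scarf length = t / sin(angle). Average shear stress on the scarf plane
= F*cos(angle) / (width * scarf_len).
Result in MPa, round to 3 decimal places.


Scarf length = 9 / sin(19 deg) = 27.6440 mm
cos(19 deg) = 0.945519
Shear = 13921 * 0.945519 / (35 * 27.6440)
= 13.604 MPa

13.604


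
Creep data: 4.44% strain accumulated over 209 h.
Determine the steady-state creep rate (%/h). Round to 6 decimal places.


Rate = 4.44 / 209 = 0.021244 %/h

0.021244


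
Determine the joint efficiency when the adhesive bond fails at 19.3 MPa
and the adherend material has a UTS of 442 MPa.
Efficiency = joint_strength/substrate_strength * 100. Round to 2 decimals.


Joint efficiency = 19.3 / 442 * 100
= 4.37%

4.37


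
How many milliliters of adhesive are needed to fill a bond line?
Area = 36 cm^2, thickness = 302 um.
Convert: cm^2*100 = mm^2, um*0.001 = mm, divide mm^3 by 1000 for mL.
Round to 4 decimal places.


= (36 * 100) * (302 * 0.001) / 1000
= 1.0872 mL

1.0872


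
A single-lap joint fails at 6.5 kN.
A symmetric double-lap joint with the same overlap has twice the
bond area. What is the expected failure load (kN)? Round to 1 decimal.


Double-lap load = 2 * 6.5 = 13.0 kN

13.0


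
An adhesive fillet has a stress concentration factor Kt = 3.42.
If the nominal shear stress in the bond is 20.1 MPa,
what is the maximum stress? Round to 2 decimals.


Max stress = 20.1 * 3.42 = 68.74 MPa

68.74


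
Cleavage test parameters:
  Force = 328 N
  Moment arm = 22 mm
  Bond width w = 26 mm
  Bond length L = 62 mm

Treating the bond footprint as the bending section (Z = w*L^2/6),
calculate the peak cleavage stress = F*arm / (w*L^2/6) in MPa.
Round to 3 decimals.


M = 328 * 22 = 7216 N*mm
Z = 26 * 62^2 / 6 = 99944 / 6 mm^3
sigma = M / Z = 6 * 7216 / 99944 = 43296 / 99944
= 0.433 MPa

0.433


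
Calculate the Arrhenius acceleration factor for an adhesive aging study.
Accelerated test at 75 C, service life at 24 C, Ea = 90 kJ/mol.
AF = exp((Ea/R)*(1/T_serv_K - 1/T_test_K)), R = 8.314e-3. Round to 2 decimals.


T_test = 348.15 K, T_serv = 297.15 K
Ea/R = 90 / 0.008314 = 10825.11
AF = exp(10825.11 * (1/297.15 - 1/348.15))
= 207.79

207.79


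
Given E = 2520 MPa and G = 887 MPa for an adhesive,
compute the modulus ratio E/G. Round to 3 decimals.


E/G ratio = 2520 / 887 = 2.841

2.841


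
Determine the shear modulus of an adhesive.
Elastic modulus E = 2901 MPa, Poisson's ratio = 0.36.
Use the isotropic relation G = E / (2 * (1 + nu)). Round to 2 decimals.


G = 2901 / (2*(1+0.36)) = 2901 / 2.72
= 1066.54 MPa

1066.54


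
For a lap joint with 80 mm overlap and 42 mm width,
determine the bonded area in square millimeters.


Area = 80 * 42 = 3360 mm^2

3360


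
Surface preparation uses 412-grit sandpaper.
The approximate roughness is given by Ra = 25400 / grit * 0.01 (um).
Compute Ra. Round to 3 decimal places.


Ra = 25400 / 412 * 0.01
= 254 / 412
= 0.617 um

0.617


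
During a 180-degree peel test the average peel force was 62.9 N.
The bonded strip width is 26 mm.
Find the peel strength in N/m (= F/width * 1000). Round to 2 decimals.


Peel strength = F/width * 1000
= 62.9 / 26 * 1000
= 2419.23 N/m

2419.23


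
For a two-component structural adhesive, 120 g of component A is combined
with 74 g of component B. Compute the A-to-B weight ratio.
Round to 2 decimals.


Weight ratio A:B = 120 / 74
= 1.62

1.62


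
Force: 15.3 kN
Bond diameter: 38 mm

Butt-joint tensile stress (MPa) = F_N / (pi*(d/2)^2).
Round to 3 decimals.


F_N = 15.3 * 1000 = 15300.0 N
A = pi*(19.0)^2 = 1134.1149 mm^2
stress = 15300.0 / 1134.1149 = 13.491 MPa

13.491


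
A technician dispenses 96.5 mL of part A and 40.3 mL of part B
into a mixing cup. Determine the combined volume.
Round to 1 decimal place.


Combined volume = 96.5 + 40.3
= 136.8 mL

136.8


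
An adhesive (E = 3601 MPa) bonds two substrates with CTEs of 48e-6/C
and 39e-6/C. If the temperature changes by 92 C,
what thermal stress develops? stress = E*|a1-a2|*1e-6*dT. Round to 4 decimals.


Stress = 3601 * |48 - 39| * 1e-6 * 92
= 2.9816 MPa

2.9816


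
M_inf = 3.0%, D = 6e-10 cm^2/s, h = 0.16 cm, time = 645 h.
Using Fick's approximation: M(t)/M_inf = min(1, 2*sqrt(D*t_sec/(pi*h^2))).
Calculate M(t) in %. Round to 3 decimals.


t = 2322000 s
ratio = min(1, 2*sqrt(6e-10*2322000/(pi*0.0256)))
= 0.263234
M(t) = 3.0 * 0.263234 = 0.790%

0.790


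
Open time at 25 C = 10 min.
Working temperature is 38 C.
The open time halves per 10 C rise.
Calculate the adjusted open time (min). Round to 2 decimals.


factor = 2^((38 - 25) / 10) = 2.4623
ot = 10 / 2.4623 = 4.06 min

4.06


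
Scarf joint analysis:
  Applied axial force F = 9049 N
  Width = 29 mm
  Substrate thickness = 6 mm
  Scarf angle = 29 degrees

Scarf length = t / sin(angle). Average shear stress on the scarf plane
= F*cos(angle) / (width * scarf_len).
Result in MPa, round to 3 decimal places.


Scarf length = 6 / sin(29 deg) = 12.3760 mm
cos(29 deg) = 0.874620
Shear = 9049 * 0.874620 / (29 * 12.3760)
= 22.052 MPa

22.052


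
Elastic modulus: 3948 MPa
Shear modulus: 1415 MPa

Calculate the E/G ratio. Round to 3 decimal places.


E / G = 3948 / 1415 = 2.790

2.790


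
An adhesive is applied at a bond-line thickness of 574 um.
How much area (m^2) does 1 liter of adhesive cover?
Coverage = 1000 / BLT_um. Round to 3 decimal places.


Coverage = 1000 / 574 = 1.742 m^2

1.742


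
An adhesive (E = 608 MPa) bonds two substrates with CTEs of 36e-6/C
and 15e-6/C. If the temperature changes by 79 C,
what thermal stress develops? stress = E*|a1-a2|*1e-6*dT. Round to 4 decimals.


Stress = 608 * |36 - 15| * 1e-6 * 79
= 1.0087 MPa

1.0087


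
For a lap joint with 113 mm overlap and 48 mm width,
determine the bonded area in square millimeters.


Area = 113 * 48 = 5424 mm^2

5424


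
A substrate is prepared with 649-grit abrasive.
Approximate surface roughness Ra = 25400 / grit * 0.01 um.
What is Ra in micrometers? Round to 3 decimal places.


Ra = 25400 / 649 * 0.01 = 0.391 um

0.391


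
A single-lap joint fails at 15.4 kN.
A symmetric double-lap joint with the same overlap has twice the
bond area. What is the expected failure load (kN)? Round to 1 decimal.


Double-lap load = 2 * 15.4 = 30.8 kN

30.8


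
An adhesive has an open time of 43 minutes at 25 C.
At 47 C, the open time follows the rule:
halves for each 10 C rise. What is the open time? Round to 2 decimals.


Factor = 2^((47-25)/10) = 4.5948
Open time = 43 / 4.5948 = 9.36 min

9.36


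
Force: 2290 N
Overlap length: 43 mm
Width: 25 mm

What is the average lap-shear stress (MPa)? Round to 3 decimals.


Average shear stress = F / (overlap * width)
= 2290 / (43 * 25)
= 2.130 MPa

2.130


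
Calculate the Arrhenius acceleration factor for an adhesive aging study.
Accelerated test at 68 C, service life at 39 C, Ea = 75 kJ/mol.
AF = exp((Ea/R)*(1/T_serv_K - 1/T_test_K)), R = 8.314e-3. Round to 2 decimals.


T_test = 341.15 K, T_serv = 312.15 K
Ea/R = 75 / 0.008314 = 9020.93
AF = exp(9020.93 * (1/312.15 - 1/341.15))
= 11.67

11.67


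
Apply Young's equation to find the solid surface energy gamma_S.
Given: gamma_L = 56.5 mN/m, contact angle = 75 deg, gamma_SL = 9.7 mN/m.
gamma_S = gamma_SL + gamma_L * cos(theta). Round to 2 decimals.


theta_rad = 75 * pi/180 = 1.308997
gamma_S = 9.7 + 56.5 * cos(1.308997)
= 24.32 mN/m

24.32


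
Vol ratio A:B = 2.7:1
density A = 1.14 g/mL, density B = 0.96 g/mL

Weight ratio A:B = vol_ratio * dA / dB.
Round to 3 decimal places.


Weight ratio = 2.7 * 1.14 / 0.96
= 3.206

3.206


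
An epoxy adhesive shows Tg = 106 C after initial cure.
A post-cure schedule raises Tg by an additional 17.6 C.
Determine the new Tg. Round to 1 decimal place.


New Tg = 106 + 17.6
= 123.6 C

123.6


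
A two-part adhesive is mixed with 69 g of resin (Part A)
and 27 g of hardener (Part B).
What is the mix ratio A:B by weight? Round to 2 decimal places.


Mix ratio = mass_A / mass_B
= 69 / 27
= 2.56

2.56


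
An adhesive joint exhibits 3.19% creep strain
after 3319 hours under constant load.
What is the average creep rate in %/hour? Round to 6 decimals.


Creep rate = strain / time
= 3.19 / 3319
= 0.000961 %/h

0.000961


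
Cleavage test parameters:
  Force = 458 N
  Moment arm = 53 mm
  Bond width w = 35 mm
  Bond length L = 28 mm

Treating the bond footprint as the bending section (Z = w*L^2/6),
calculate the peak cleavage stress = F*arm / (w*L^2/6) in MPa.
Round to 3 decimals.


M = 458 * 53 = 24274 N*mm
Z = 35 * 28^2 / 6 = 27440 / 6 mm^3
sigma = M / Z = 6 * 24274 / 27440 = 145644 / 27440
= 5.308 MPa

5.308


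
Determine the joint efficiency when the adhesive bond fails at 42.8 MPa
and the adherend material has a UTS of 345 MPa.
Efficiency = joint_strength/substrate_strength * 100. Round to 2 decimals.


Joint efficiency = 42.8 / 345 * 100
= 12.41%

12.41


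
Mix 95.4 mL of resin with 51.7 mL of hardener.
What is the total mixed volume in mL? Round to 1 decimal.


Total = 95.4 + 51.7 = 147.1 mL

147.1


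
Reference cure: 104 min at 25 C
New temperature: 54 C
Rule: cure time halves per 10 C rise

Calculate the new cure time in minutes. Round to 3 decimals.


factor = 2^((54-25)/10) = 7.4643
t_new = 104 / 7.4643 = 13.933 min

13.933


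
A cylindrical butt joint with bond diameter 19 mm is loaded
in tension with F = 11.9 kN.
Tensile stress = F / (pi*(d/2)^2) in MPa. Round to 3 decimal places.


Area = pi * (19/2)^2 = 283.5287 mm^2
Stress = 11.9*1000 / 283.5287
= 41.971 MPa

41.971
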